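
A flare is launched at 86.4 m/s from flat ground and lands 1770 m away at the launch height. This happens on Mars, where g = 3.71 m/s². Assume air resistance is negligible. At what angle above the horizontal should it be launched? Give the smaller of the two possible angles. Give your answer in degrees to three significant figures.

30.8°

From R = (v₀²/g) sin 2θ: sin 2θ = 3.71 × 1770 / 7465.0 = 0.8797.
2θ = 61.60° or 180° − 61.60° = 118.4°, so θ = 30.80° or 59.20°.
The smaller angle is 30.80°.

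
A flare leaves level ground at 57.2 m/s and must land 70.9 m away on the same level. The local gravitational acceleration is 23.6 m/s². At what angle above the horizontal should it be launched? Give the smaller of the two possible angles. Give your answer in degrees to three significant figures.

R = v₀² sin 2θ / g gives sin 2θ = gR/v₀² = 23.6·70.9/57.2² = 0.5114.
2θ = 30.76° or 180° − 30.76° = 149.2°, so θ = 15.38° or 74.62°.
The smaller angle is 15.38°.

15.4°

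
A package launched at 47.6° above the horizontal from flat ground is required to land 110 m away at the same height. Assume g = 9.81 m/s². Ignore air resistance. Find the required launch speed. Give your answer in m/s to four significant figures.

32.92 m/s

On level ground R = v₀² sin 2θ / g ⇒ v₀ = √(gR / sin 2θ).
v₀ = √(9.81 × 110 / sin 95.20°) = √(1079 / 0.9959) = √1083.6 = 32.92 m/s.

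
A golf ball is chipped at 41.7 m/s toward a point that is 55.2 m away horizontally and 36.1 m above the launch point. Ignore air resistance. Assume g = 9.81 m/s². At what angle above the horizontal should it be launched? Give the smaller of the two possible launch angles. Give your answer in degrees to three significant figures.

43.5°

Trajectory: y = x tanθ − g x² (1 + tan²θ)/(2v₀²). With x = 55.2, y = 36.1, v₀ = 41.7, g = 9.81:
8.595 tan²θ − 55.2 tanθ + (44.69) = 0.
tanθ = [55.2 ± √(55.2² − 4 × 8.595 × (44.69))] / (2 × 8.595) = (55.2 ± 38.86) / 17.19, giving tanθ = 0.9503 or 5.472.
θ = 43.54° or 79.64°; the smaller is 43.54°.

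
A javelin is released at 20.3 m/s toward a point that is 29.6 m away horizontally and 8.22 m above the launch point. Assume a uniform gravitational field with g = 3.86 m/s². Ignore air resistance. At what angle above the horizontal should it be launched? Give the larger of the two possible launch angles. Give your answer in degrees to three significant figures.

Trajectory: y = x tanθ − g x² (1 + tan²θ)/(2v₀²). With x = 29.6, y = 8.22, v₀ = 20.3, g = 3.86:
4.103 tan²θ − 29.6 tanθ + (12.32) = 0.
tanθ = [29.6 ± √(29.6² − 4 × 4.103 × (12.32))] / (2 × 4.103) = (29.6 ± 25.96) / 8.207, giving tanθ = 0.4436 or 6.770.
θ = 23.92° or 81.60°; the larger is 81.60°.

81.6°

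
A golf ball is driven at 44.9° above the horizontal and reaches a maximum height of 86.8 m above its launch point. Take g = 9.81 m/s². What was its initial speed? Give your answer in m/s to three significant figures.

58.5 m/s

At the peak v_y = 0, so v_y0 = √(2gH) = √(2 × 9.81 × 86.8) = 41.27 m/s.
v_y0 = v₀ sin θ ⇒ v₀ = 41.27 / sin 44.9° = 58.46 m/s.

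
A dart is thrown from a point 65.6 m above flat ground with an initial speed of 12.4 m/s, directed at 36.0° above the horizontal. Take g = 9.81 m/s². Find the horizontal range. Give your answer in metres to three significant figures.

Components: vₓ = 12.40 cos 36.0° = 10.03 m/s, v_y0 = 12.40 sin 36.0° = 7.289 m/s.
The projectile lands when y = 65.6 + (7.289) t − ½·9.81·t² = 0. Positive root: t = (7.289 + √(7.289² + 2·9.81·65.6)) / 9.81 = (7.289 + 36.61) / 9.81 = 4.475 s.
Horizontal distance: R = vₓ t = 10.03 × 4.475 = 44.89 m.

44.9 m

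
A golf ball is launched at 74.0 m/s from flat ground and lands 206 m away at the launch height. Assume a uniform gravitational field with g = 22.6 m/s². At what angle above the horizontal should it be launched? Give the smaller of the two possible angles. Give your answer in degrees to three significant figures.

R = v₀² sin 2θ / g gives sin 2θ = gR/v₀² = 22.6·206/74.0² = 0.8502.
2θ = 58.23° or 180° − 58.23° = 121.8°, so θ = 29.12° or 60.88°.
The smaller angle is 29.12°.

29.1°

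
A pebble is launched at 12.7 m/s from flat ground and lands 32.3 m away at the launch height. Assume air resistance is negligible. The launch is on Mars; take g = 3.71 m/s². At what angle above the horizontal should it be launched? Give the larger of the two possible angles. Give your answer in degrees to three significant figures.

From R = (v₀²/g) sin 2θ: sin 2θ = 3.71 × 32.3 / 161.29 = 0.7430.
2θ = 47.98° or 180° − 47.98° = 132.0°, so θ = 23.99° or 66.01°.
The larger angle is 66.01°.

66.0°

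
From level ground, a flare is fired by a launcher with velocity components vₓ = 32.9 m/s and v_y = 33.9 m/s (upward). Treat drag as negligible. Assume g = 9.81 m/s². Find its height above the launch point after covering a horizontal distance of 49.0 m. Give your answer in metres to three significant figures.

At x = 49.0 m, t = x/vₓ = 49.0/32.90 = 1.489 s.
Height: y = v_y0 t − ½ g t² = 33.90 × 1.489 − 4.905 × 1.489² = 50.49 − 10.88 = 39.61 m.

39.6 m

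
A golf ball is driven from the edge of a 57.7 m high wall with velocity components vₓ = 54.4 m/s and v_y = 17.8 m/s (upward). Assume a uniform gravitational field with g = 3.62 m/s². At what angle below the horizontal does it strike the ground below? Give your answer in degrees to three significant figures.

The projectile lands when y = 57.7 + (17.80) t − ½·3.62·t² = 0. Positive root: t = (17.80 + √(17.80² + 2·3.62·57.7)) / 3.62 = (17.80 + 27.10) / 3.62 = 12.40 s.
At impact: v_y = v_y0 − g t = −27.10 m/s; vₓ = 54.40 m/s.
Angle below horizontal: arctan(|v_y|/vₓ) = arctan(27.10/54.40) = 26.48°.

26.5°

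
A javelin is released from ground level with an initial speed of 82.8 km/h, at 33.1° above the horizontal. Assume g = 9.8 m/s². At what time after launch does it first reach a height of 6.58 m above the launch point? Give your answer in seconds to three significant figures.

Convert: 82.8 km/h = 82.8/3.6 = 23.00 m/s.
Horizontal component vₓ = 23.00 cos 33.1° = 19.27 m/s; vertical v_y0 = 23.00 sin 33.1° = 12.56 m/s.
Set y = v_y0 t − ½ g t² = 6.58: 4.900 t² − 12.56 t + 6.58 = 0.
Quadratic formula: t = (12.56 ± √28.794) / 9.80 = (12.56 ± 5.366) / 9.80 → t = 0.7341 s or 1.829 s.
The first (ascending) time is 0.7341 s.

0.734 s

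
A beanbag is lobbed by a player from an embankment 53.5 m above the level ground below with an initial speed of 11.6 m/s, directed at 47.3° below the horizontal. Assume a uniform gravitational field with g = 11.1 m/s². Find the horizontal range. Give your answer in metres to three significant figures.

19.1 m

Horizontal component vₓ = 11.60 cos 47.3° = 7.867 m/s; vertical v_y0 = −8.525 m/s (downward).
The projectile lands when y = 53.5 + (−8.525) t − ½·11.1·t² = 0. Positive root: t = (−8.525 + √(8.525² + 2·11.1·53.5)) / 11.1 = (−8.525 + 35.50) / 11.1 = 2.430 s.
Horizontal distance: R = vₓ t = 7.867 × 2.430 = 19.12 m.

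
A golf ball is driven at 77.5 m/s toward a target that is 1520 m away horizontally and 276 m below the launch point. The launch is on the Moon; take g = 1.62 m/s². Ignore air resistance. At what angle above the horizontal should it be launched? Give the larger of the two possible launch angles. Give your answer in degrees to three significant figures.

78.4°

Trajectory: y = x tanθ − g x² (1 + tan²θ)/(2v₀²). With x = 1520, y = −276, v₀ = 77.5, g = 1.62:
311.6 tan²θ − 1520 tanθ + (35.58) = 0.
tanθ = [1520 ± √(1520² − 4 × 311.6 × (35.58))] / (2 × 311.6) = (1520 ± 1505) / 623.2, giving tanθ = 0.02352 or 4.855.
θ = 1.347° or 78.36°; the larger is 78.36°.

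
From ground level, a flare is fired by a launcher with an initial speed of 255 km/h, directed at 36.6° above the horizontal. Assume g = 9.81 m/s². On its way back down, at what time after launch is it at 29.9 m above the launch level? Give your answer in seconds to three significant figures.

7.83 s

Convert: 255 km/h = 255/3.6 = 70.83 m/s.
Horizontal component vₓ = 70.83 cos 36.6° = 56.87 m/s; vertical v_y0 = 70.83 sin 36.6° = 42.23 m/s.
Require v_y0 t − ½ g t² = 29.9, i.e. 4.905 t² − 42.23 t + 29.9 = 0.
Quadratic formula: t = (42.23 ± √1197.0) / 9.81 = (42.23 ± 34.60) / 9.81 → t = 0.7783 s or 7.832 s.
The descending-branch root is 7.832 s.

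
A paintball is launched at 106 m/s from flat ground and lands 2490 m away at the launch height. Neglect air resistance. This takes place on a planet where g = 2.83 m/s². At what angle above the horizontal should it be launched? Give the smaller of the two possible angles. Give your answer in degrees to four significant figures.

19.42°

From R = (v₀²/g) sin 2θ: sin 2θ = 2.83 × 2490 / 11236 = 0.6272.
2θ = 38.84° or 180° − 38.84° = 141.2°, so θ = 19.42° or 70.58°.
The smaller angle is 19.42°.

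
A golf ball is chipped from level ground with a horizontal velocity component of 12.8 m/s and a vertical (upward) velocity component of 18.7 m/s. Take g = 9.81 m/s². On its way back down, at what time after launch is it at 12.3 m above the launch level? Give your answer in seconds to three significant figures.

Set y = v_y0 t − ½ g t² = 12.3: 4.905 t² − 18.70 t + 12.3 = 0.
Quadratic formula: t = (18.70 ± √108.36) / 9.81 = (18.70 ± 10.41) / 9.81 → t = 0.8451 s or 2.967 s.
The descending-branch root is 2.967 s.

2.97 s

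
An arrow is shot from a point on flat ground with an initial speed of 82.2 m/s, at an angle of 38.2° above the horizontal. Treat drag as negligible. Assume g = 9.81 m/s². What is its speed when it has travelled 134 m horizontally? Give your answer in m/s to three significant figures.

71.4 m/s

Components: vₓ = 82.20 cos 38.2° = 64.60 m/s, v_y0 = 82.20 sin 38.2° = 50.83 m/s.
At x = 134 m, t = x/vₓ = 134/64.60 = 2.074 s.
Vertical velocity there: v_y = v_y0 − g t = 50.83 − 9.81 × 2.074 = 30.48 m/s.
Speed: √(vₓ² + v_y²) = √(64.60² + 30.48²) = 71.43 m/s.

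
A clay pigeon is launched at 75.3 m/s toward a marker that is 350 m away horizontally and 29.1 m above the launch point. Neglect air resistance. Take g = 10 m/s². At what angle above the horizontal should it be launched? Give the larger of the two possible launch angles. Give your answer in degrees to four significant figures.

70.24°

Trajectory: y = x tanθ − g x² (1 + tan²θ)/(2v₀²). With x = 350, y = 29.1, v₀ = 75.3, g = 10.0:
108.0 tan²θ − 350 tanθ + (137.1) = 0.
tanθ = [350 ± √(350² − 4 × 108.0 × (137.1))] / (2 × 108.0) = (350 ± 251.5) / 216.0, giving tanθ = 0.4559 or 2.784.
θ = 24.51° or 70.24°; the larger is 70.24°.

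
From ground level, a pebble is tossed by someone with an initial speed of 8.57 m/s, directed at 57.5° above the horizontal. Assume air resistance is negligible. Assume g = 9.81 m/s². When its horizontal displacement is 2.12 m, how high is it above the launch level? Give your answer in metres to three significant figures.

2.29 m

vₓ = 8.570 cos 57.5° = 4.605 m/s; v_y0 = 8.570 sin 57.5° = 7.228 m/s.
x = vₓ t ⇒ t = 2.12/4.605 = 0.4604 s.
Height: y = v_y0 t − ½ g t² = 7.228 × 0.4604 − 4.905 × 0.4604² = 3.328 − 1.040 = 2.288 m.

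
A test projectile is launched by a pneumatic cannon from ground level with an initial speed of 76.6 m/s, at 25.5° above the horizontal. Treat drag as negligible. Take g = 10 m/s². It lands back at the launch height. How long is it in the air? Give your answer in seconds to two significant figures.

Resolve: vₓ = 76.60 cos 25.5° = 69.14 m/s and v_y0 = 76.60 sin 25.5° = 32.98 m/s.
It returns to y = 0 when t = 2 v_y0 / g = 2(32.98)/10.0 = 6.595 s.

6.6 s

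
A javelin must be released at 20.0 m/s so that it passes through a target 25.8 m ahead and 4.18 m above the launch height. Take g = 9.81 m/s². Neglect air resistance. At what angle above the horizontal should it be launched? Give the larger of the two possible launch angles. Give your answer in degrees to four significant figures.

Trajectory: y = x tanθ − g x² (1 + tan²θ)/(2v₀²). With x = 25.8, y = 4.18, v₀ = 20.0, g = 9.81:
8.162 tan²θ − 25.8 tanθ + (12.34) = 0.
tanθ = [25.8 ± √(25.8² − 4 × 8.162 × (12.34))] / (2 × 8.162) = (25.8 ± 16.21) / 16.32, giving tanθ = 0.5876 or 2.573.
θ = 30.44° or 68.76°; the larger is 68.76°.

68.76°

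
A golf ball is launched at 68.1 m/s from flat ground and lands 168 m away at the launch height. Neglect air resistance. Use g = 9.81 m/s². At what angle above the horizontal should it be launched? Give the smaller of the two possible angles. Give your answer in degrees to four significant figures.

10.41°

Level-ground range R = v₀² sin(2θ)/g ⇒ sin(2θ) = gR/v₀² = 9.81 × 168 / 68.1² = 0.3554.
2θ = 20.82° or 180° − 20.82° = 159.2°, so θ = 10.41° or 79.59°.
The smaller angle is 10.41°.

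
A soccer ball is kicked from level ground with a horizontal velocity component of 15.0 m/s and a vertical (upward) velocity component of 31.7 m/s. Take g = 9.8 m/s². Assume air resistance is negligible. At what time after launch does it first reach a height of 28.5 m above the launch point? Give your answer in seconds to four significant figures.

Require v_y0 t − ½ g t² = 28.5, i.e. 4.900 t² − 31.70 t + 28.5 = 0.
t = [31.70 ± √(31.70² − 2·9.80·28.5)] / 9.80 = (31.70 ± 21.13) / 9.80, so t = 1.079 s or t = 5.390 s.
The first (ascending) time is 1.079 s.

1.079 s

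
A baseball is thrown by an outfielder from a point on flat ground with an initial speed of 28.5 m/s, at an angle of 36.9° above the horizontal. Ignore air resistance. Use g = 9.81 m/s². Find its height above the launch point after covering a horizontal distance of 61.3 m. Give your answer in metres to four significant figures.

Resolve: vₓ = 28.50 cos 36.9° = 22.79 m/s and v_y0 = 28.50 sin 36.9° = 17.11 m/s.
At x = 61.3 m, t = x/vₓ = 61.3/22.79 = 2.690 s.
Height: y = v_y0 t − ½ g t² = 17.11 × 2.690 − 4.905 × 2.690² = 46.03 − 35.48 = 10.54 m.

10.54 m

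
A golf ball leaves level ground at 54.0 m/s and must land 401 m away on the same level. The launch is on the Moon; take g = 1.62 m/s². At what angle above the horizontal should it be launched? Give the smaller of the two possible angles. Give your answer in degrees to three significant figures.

6.44°

Level-ground range R = v₀² sin(2θ)/g ⇒ sin(2θ) = gR/v₀² = 1.62 × 401 / 54.0² = 0.2228.
2θ = 12.87° or 180° − 12.87° = 167.1°, so θ = 6.436° or 83.56°.
The smaller angle is 6.436°.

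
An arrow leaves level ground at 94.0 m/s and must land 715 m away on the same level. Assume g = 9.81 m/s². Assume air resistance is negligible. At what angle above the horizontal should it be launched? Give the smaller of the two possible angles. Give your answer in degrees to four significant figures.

From R = (v₀²/g) sin 2θ: sin 2θ = 9.81 × 715 / 8836.0 = 0.7938.
2θ = 52.54° or 180° − 52.54° = 127.5°, so θ = 26.27° or 63.73°.
The smaller angle is 26.27°.

26.27°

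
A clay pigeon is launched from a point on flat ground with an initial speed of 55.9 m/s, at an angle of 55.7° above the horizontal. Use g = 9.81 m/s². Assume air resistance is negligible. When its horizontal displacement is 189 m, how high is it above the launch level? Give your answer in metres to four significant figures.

Components: vₓ = 55.90 cos 55.7° = 31.50 m/s, v_y0 = 55.90 sin 55.7° = 46.18 m/s.
Time to reach x = 189 m: t = x/vₓ = 189/31.50 = 6.000 s.
Height: y = v_y0 t − ½ g t² = 46.18 × 6.000 − 4.905 × 6.000² = 277.1 − 176.6 = 100.5 m.

100.5 m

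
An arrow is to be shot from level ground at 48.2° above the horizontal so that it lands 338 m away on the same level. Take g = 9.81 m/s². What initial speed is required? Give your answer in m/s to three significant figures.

57.8 m/s

Level-ground range: R = v₀² sin(2θ)/g, so v₀ = √(gR / sin 2θ).
v₀ = √(9.81 × 338 / sin 96.40°) = √(3316 / 0.9938) = √3336.6 = 57.76 m/s.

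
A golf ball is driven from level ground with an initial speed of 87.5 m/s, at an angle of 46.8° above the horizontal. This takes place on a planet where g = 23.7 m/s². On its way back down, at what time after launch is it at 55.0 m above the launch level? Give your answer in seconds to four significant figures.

vₓ = 87.50 cos 46.8° = 59.90 m/s; v_y0 = 87.50 sin 46.8° = 63.78 m/s.
Height y(t) = 63.78 t − 11.85 t² = 55.0 gives 11.85 t² − 63.78 t + 55.0 = 0.
t = [63.78 ± √(63.78² − 2·23.7·55.0)] / 23.7 = (63.78 ± 38.23) / 23.7, so t = 1.078 s or t = 4.304 s.
The descending-branch root is 4.304 s.

4.304 s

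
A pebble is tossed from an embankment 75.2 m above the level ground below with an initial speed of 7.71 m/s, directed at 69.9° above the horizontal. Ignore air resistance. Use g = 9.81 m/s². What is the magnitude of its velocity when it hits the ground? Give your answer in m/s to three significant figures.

vₓ = 7.710 cos 69.9° = 2.650 m/s; v_y0 = 7.710 sin 69.9° = 7.240 m/s.
With up positive and y = 0 at the ground: y(t) = 75.2 + (7.240) t − 4.905 t². Setting y = 0 and taking the positive root: t = [7.240 + √(7.240² + 2·9.81·75.2)] / 9.81 = (7.240 + 39.09) / 9.81 = 4.723 s.
Vertical velocity at impact: v_y = v_y0 − g t = 7.240 − 9.81 × 4.723 = −39.09 m/s.
Speed: |v| = √(vₓ² + v_y²) = √(2.650² + 39.09²) = 39.18 m/s.

39.2 m/s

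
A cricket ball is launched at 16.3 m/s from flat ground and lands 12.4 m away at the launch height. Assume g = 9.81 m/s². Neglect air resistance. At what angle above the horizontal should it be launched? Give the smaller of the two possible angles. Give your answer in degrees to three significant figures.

13.6°

R = v₀² sin 2θ / g gives sin 2θ = gR/v₀² = 9.81·12.4/16.3² = 0.4578.
2θ = 27.25° or 180° − 27.25° = 152.8°, so θ = 13.62° or 76.38°.
The smaller angle is 13.62°.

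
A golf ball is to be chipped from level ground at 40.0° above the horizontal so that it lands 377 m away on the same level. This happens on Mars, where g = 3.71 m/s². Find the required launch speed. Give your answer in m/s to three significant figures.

37.7 m/s

From R = (v₀² / g) sin 2θ: v₀ = √(gR / sin 2θ).
v₀ = √(3.71 × 377 / sin 80.00°) = √(1399 / 0.9848) = √1420.2 = 37.69 m/s.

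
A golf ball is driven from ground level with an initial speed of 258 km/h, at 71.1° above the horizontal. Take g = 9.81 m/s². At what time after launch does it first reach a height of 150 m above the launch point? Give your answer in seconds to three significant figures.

Convert: 258 km/h = 258/3.6 = 71.67 m/s.
Resolve: vₓ = 71.67 cos 71.1° = 23.21 m/s and v_y0 = 71.67 sin 71.1° = 67.80 m/s.
Require v_y0 t − ½ g t² = 150, i.e. 4.905 t² − 67.80 t + 150 = 0.
Quadratic formula: t = (67.80 ± √1654.2) / 9.81 = (67.80 ± 40.67) / 9.81 → t = 2.766 s or 11.06 s.
The first (ascending) time is 2.766 s.

2.77 s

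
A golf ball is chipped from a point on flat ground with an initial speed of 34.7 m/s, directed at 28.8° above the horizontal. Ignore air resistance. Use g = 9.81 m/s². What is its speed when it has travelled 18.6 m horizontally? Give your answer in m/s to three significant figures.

vₓ = 34.70 cos 28.8° = 30.41 m/s; v_y0 = 34.70 sin 28.8° = 16.72 m/s.
At x = 18.6 m, t = x/vₓ = 18.6/30.41 = 0.6117 s.
Vertical velocity there: v_y = v_y0 − g t = 16.72 − 9.81 × 0.6117 = 10.72 m/s.
Speed: √(vₓ² + v_y²) = √(30.41² + 10.72²) = 32.24 m/s.

32.2 m/s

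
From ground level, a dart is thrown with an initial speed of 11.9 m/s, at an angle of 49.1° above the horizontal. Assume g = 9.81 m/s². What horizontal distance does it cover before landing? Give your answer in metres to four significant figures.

vₓ = 11.90 cos 49.1° = 7.791 m/s; v_y0 = 11.90 sin 49.1° = 8.995 m/s.
Time aloft: T = 2 v_y0 / g = 2 × 8.995 / 9.81 = 1.834 s.
Horizontal distance R = vₓ T = 7.791 × 1.834 = 14.29 m.

14.29 m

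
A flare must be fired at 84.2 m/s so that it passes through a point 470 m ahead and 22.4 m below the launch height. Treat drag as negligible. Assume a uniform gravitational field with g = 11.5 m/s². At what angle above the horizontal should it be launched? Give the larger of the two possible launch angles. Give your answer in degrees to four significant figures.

65.86°

Trajectory: y = x tanθ − g x² (1 + tan²θ)/(2v₀²). With x = 470, y = −22.4, v₀ = 84.2, g = 11.5:
179.2 tan²θ − 470 tanθ + (156.8) = 0.
tanθ = [470 ± √(470² − 4 × 179.2 × (156.8))] / (2 × 179.2) = (470 ± 329.5) / 358.3, giving tanθ = 0.3922 or 2.231.
θ = 21.41° or 65.86°; the larger is 65.86°.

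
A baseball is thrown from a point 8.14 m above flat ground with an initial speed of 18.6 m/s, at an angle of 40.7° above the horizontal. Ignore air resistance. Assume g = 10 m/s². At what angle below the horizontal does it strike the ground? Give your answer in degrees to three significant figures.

51.3°

Components: vₓ = 18.60 cos 40.7° = 14.10 m/s, v_y0 = 18.60 sin 40.7° = 12.13 m/s.
With up positive and y = 0 at the ground: y(t) = 8.14 + (12.13) t − 5.000 t². Setting y = 0 and taking the positive root: t = [12.13 + √(12.13² + 2·10.0·8.14)] / 10.0 = (12.13 + 17.60) / 10.0 = 2.973 s.
At impact: v_y = v_y0 − g t = −17.60 m/s; vₓ = 14.10 m/s.
Angle below horizontal: arctan(|v_y|/vₓ) = arctan(17.60/14.10) = 51.30°.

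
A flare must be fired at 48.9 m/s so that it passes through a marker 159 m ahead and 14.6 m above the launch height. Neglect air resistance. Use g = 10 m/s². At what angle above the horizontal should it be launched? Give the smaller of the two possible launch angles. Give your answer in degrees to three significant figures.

Trajectory: y = x tanθ − g x² (1 + tan²θ)/(2v₀²). With x = 159, y = 14.6, v₀ = 48.9, g = 10.0:
52.86 tan²θ − 159 tanθ + (67.46) = 0.
tanθ = [159 ± √(159² − 4 × 52.86 × (67.46))] / (2 × 52.86) = (159 ± 105.0) / 105.7, giving tanθ = 0.5112 or 2.497.
θ = 27.07° or 68.17°; the smaller is 27.07°.

27.1°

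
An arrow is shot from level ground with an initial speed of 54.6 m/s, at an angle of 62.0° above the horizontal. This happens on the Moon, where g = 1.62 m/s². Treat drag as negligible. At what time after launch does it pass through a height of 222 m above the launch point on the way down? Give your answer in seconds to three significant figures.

Resolve: vₓ = 54.60 cos 62.0° = 25.63 m/s and v_y0 = 54.60 sin 62.0° = 48.21 m/s.
Require v_y0 t − ½ g t² = 222, i.e. 0.8100 t² − 48.21 t + 222 = 0.
t = [48.21 ± √(48.21² − 2·1.62·222)] / 1.62 = (48.21 ± 40.06) / 1.62, so t = 5.030 s or t = 54.49 s.
The descending-branch root is 54.49 s.

54.5 s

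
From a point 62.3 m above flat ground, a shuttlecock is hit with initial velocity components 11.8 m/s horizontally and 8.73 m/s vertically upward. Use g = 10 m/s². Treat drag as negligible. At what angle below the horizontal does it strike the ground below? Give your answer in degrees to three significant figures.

72.0°

The projectile lands when y = 62.3 + (8.730) t − ½·10.0·t² = 0. Positive root: t = (8.730 + √(8.730² + 2·10.0·62.3)) / 10.0 = (8.730 + 36.36) / 10.0 = 4.509 s.
At impact: v_y = v_y0 − g t = −36.36 m/s; vₓ = 11.80 m/s.
Angle below horizontal: arctan(|v_y|/vₓ) = arctan(36.36/11.80) = 72.02°.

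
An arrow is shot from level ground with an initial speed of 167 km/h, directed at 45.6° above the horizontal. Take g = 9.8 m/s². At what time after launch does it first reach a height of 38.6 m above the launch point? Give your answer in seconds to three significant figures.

1.50 s

Convert: 167 km/h = 167/3.6 = 46.39 m/s.
vₓ = 46.39 cos 45.6° = 32.46 m/s; v_y0 = 46.39 sin 45.6° = 33.14 m/s.
Set y = v_y0 t − ½ g t² = 38.6: 4.900 t² − 33.14 t + 38.6 = 0.
t = [33.14 ± √(33.14² − 2·9.80·38.6)] / 9.80 = (33.14 ± 18.49) / 9.80, so t = 1.495 s or t = 5.269 s.
The first (ascending) time is 1.495 s.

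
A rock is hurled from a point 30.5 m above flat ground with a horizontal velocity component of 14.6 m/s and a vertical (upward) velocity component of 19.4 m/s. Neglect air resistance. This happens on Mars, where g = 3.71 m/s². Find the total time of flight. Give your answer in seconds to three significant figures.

With up positive and y = 0 at the ground: y(t) = 30.5 + (19.40) t − 1.855 t². Setting y = 0 and taking the positive root: t = [19.40 + √(19.40² + 2·3.71·30.5)] / 3.71 = (19.40 + 24.55) / 3.71 = 11.85 s.

11.8 s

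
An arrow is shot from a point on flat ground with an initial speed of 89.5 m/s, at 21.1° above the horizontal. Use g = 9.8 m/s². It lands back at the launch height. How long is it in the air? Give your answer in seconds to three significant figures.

Resolve: vₓ = 89.50 cos 21.1° = 83.50 m/s and v_y0 = 89.50 sin 21.1° = 32.22 m/s.
Landing at launch height ⇒ T = 2 v_y0 / g = 2 × 32.22 / 9.80 = 6.575 s.

6.58 s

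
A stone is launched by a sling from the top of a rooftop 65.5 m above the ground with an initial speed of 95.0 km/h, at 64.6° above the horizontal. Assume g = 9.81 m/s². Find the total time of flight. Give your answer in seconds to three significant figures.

Convert: 95.0 km/h = 95.0/3.6 = 26.39 m/s.
Horizontal component vₓ = 26.39 cos 64.6° = 11.32 m/s; vertical v_y0 = 26.39 sin 64.6° = 23.84 m/s.
Vertical motion (up positive, ground at y = 0): 4.905 t² − (23.84) t − 65.5 = 0, so t = (23.84 + √(23.84² + 2·9.81·65.5)) / 9.81 = (23.84 + 43.05) / 9.81 = 6.818 s.

6.82 s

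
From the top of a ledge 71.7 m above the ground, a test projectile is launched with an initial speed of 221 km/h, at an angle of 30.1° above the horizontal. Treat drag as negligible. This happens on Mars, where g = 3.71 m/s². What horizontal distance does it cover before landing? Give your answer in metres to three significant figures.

991 m

Convert: 221 km/h = 221/3.6 = 61.39 m/s.
Components: vₓ = 61.39 cos 30.1° = 53.11 m/s, v_y0 = 61.39 sin 30.1° = 30.79 m/s.
With up positive and y = 0 at the ground: y(t) = 71.7 + (30.79) t − 1.855 t². Setting y = 0 and taking the positive root: t = [30.79 + √(30.79² + 2·3.71·71.7)] / 3.71 = (30.79 + 38.47) / 3.71 = 18.67 s.
Horizontal distance: R = vₓ t = 53.11 × 18.67 = 991.4 m.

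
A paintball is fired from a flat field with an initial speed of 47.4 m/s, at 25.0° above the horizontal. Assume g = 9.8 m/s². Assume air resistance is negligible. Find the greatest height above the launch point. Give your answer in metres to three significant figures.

vₓ = 47.40 cos 25.0° = 42.96 m/s; v_y0 = 47.40 sin 25.0° = 20.03 m/s.
Maximum height: H = v_y0² / (2g) = 20.03² / (2 × 9.80) = 20.47 m.

20.5 m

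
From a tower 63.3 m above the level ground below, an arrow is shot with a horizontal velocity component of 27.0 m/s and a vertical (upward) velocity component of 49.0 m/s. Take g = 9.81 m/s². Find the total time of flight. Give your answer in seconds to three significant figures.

11.1 s

The projectile lands when y = 63.3 + (49.00) t − ½·9.81·t² = 0. Positive root: t = (49.00 + √(49.00² + 2·9.81·63.3)) / 9.81 = (49.00 + 60.36) / 9.81 = 11.15 s.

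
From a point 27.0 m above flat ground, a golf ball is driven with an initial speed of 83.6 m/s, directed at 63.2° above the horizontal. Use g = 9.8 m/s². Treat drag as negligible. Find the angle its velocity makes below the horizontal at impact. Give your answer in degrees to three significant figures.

Resolve: vₓ = 83.60 cos 63.2° = 37.69 m/s and v_y0 = 83.60 sin 63.2° = 74.62 m/s.
Vertical motion (up positive, ground at y = 0): 4.900 t² − (74.62) t − 27.0 = 0, so t = (74.62 + √(74.62² + 2·9.80·27.0)) / 9.80 = (74.62 + 78.09) / 9.80 = 15.58 s.
At impact: v_y = v_y0 − g t = −78.09 m/s; vₓ = 37.69 m/s.
Angle below horizontal: arctan(|v_y|/vₓ) = arctan(78.09/37.69) = 64.23°.

64.2°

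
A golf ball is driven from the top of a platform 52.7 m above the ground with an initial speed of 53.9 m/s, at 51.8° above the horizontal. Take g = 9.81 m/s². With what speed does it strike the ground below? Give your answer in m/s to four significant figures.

62.76 m/s

Horizontal component vₓ = 53.90 cos 51.8° = 33.33 m/s; vertical v_y0 = 53.90 sin 51.8° = 42.36 m/s.
Vertical motion (up positive, ground at y = 0): 4.905 t² − (42.36) t − 52.7 = 0, so t = (42.36 + √(42.36² + 2·9.81·52.7)) / 9.81 = (42.36 + 53.18) / 9.81 = 9.739 s.
Vertical velocity at impact: v_y = v_y0 − g t = 42.36 − 9.81 × 9.739 = −53.18 m/s.
Speed: |v| = √(vₓ² + v_y²) = √(33.33² + 53.18²) = 62.76 m/s.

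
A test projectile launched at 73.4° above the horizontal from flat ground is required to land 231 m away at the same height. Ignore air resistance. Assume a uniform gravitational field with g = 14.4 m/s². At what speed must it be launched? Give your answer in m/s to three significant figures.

Level-ground range: R = v₀² sin(2θ)/g, so v₀ = √(gR / sin 2θ).
v₀ = √(14.4 × 231 / sin 146.8°) = √(3326 / 0.5476) = √6074.9 = 77.94 m/s.

77.9 m/s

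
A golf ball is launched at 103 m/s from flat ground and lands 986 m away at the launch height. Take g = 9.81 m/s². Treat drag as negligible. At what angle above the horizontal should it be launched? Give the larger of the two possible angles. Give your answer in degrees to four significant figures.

From R = (v₀²/g) sin 2θ: sin 2θ = 9.81 × 986 / 10609 = 0.9117.
2θ = 65.75° or 180° − 65.75° = 114.3°, so θ = 32.87° or 57.13°.
The larger angle is 57.13°.

57.13°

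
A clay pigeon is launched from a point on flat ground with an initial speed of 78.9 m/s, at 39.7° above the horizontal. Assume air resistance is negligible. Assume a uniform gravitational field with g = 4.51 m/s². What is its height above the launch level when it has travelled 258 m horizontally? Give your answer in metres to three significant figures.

173 m

Components: vₓ = 78.90 cos 39.7° = 60.71 m/s, v_y0 = 78.90 sin 39.7° = 50.40 m/s.
x = vₓ t ⇒ t = 258/60.71 = 4.250 s.
Height: y = v_y0 t − ½ g t² = 50.40 × 4.250 − 2.255 × 4.250² = 214.2 − 40.73 = 173.5 m.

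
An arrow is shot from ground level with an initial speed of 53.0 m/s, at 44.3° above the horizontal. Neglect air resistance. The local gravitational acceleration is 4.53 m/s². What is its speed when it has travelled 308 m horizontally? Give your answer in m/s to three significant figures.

vₓ = 53.00 cos 44.3° = 37.93 m/s; v_y0 = 53.00 sin 44.3° = 37.02 m/s.
x = vₓ t ⇒ t = 308/37.93 = 8.120 s.
Vertical velocity there: v_y = v_y0 − g t = 37.02 − 4.53 × 8.120 = 0.2331 m/s.
Speed: √(vₓ² + v_y²) = √(37.93² + 0.2331²) = 37.93 m/s.

37.9 m/s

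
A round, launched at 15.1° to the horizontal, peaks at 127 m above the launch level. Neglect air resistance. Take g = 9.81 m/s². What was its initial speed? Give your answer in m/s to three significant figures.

192 m/s

At the peak v_y = 0, so v_y0 = √(2gH) = √(2 × 9.81 × 127) = 49.92 m/s.
v_y0 = v₀ sin θ ⇒ v₀ = 49.92 / sin 15.1° = 191.6 m/s.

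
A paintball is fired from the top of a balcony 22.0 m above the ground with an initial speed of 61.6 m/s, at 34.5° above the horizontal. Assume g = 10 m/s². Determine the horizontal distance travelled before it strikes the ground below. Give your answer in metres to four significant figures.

383.8 m

vₓ = 61.60 cos 34.5° = 50.77 m/s; v_y0 = 61.60 sin 34.5° = 34.89 m/s.
The projectile lands when y = 22.0 + (34.89) t − ½·10.0·t² = 0. Positive root: t = (34.89 + √(34.89² + 2·10.0·22.0)) / 10.0 = (34.89 + 40.71) / 10.0 = 7.560 s.
Horizontal distance: R = vₓ t = 50.77 × 7.560 = 383.8 m.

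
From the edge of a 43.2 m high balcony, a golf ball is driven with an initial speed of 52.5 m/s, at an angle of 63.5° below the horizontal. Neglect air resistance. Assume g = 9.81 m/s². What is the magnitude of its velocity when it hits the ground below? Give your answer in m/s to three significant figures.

60.0 m/s

Horizontal component vₓ = 52.50 cos 63.5° = 23.43 m/s; vertical v_y0 = −46.98 m/s (downward).
Vertical motion (up positive, ground at y = 0): 4.905 t² − (−46.98) t − 43.2 = 0, so t = (−46.98 + √(46.98² + 2·9.81·43.2)) / 9.81 = (−46.98 + 55.27) / 9.81 = 0.8449 s.
Vertical velocity at impact: v_y = v_y0 − g t = −46.98 − 9.81 × 0.8449 = −55.27 m/s.
Speed: |v| = √(vₓ² + v_y²) = √(23.43² + 55.27²) = 60.03 m/s.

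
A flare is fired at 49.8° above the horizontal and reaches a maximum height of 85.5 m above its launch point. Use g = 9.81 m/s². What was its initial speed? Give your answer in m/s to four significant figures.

53.62 m/s

At the peak v_y = 0, so v_y0 = √(2gH) = √(2 × 9.81 × 85.5) = 40.96 m/s.
v_y0 = v₀ sin θ ⇒ v₀ = 40.96 / sin 49.8° = 53.62 m/s.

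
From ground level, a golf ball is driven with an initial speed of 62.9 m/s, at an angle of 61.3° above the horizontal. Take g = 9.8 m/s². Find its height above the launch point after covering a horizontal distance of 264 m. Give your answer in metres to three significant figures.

Resolve: vₓ = 62.90 cos 61.3° = 30.21 m/s and v_y0 = 62.90 sin 61.3° = 55.17 m/s.
At x = 264 m, t = x/vₓ = 264/30.21 = 8.740 s.
Height: y = v_y0 t − ½ g t² = 55.17 × 8.740 − 4.900 × 8.740² = 482.2 − 374.3 = 107.9 m.

108 m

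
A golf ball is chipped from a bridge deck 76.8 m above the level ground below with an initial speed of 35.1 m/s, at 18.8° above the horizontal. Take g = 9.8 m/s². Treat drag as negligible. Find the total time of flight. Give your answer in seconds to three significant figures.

5.28 s

vₓ = 35.10 cos 18.8° = 33.23 m/s; v_y0 = 35.10 sin 18.8° = 11.31 m/s.
Vertical motion (up positive, ground at y = 0): 4.900 t² − (11.31) t − 76.8 = 0, so t = (11.31 + √(11.31² + 2·9.80·76.8)) / 9.80 = (11.31 + 40.41) / 9.80 = 5.278 s.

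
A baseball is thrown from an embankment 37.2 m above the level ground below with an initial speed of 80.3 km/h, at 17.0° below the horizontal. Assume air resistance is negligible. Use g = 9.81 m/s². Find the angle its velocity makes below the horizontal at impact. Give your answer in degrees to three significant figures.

52.5°

Convert: 80.3 km/h = 80.3/3.6 = 22.31 m/s.
Components: vₓ = 22.31 cos 17.0° = 21.33 m/s, v_y0 = −6.522 m/s (downward).
The projectile lands when y = 37.2 + (−6.522) t − ½·9.81·t² = 0. Positive root: t = (−6.522 + √(6.522² + 2·9.81·37.2)) / 9.81 = (−6.522 + 27.79) / 9.81 = 2.168 s.
At impact: v_y = v_y0 − g t = −27.79 m/s; vₓ = 21.33 m/s.
Angle below horizontal: arctan(|v_y|/vₓ) = arctan(27.79/21.33) = 52.49°.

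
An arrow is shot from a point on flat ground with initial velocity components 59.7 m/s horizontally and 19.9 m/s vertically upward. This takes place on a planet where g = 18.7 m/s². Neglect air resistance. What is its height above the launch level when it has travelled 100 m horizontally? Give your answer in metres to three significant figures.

7.10 m

Time to reach x = 100 m: t = x/vₓ = 100/59.70 = 1.675 s.
Height: y = v_y0 t − ½ g t² = 19.90 × 1.675 − 9.350 × 1.675² = 33.33 − 26.23 = 7.099 m.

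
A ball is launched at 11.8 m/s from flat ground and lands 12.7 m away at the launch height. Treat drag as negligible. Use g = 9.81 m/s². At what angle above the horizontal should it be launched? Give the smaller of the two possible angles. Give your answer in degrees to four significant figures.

R = v₀² sin 2θ / g gives sin 2θ = gR/v₀² = 9.81·12.7/11.8² = 0.8948.
2θ = 63.48° or 180° − 63.48° = 116.5°, so θ = 31.74° or 58.26°.
The smaller angle is 31.74°.

31.74°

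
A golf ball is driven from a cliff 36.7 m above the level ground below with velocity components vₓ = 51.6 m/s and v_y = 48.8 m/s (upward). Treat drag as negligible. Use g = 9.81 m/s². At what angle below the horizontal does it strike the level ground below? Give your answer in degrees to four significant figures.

The projectile lands when y = 36.7 + (48.80) t − ½·9.81·t² = 0. Positive root: t = (48.80 + √(48.80² + 2·9.81·36.7)) / 9.81 = (48.80 + 55.69) / 9.81 = 10.65 s.
At impact: v_y = v_y0 − g t = −55.69 m/s; vₓ = 51.60 m/s.
Angle below horizontal: arctan(|v_y|/vₓ) = arctan(55.69/51.60) = 47.18°.

47.18°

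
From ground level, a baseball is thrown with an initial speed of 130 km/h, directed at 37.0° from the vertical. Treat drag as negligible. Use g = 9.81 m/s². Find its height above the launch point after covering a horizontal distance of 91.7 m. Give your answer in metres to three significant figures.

Convert: 130 km/h = 130/3.6 = 36.11 m/s.
Horizontal component vₓ = 36.11 sin 37.0° = 21.73 m/s; vertical v_y0 = 36.11 cos 37.0° = 28.84 m/s.
Time to reach x = 91.7 m: t = x/vₓ = 91.7/21.73 = 4.220 s.
Height: y = v_y0 t − ½ g t² = 28.84 × 4.220 − 4.905 × 4.220² = 121.7 − 87.33 = 34.36 m.

34.4 m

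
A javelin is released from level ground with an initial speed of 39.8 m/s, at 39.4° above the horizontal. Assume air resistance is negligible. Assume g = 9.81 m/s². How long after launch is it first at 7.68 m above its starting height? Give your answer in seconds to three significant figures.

0.324 s

Horizontal component vₓ = 39.80 cos 39.4° = 30.75 m/s; vertical v_y0 = 39.80 sin 39.4° = 25.26 m/s.
Require v_y0 t − ½ g t² = 7.68, i.e. 4.905 t² − 25.26 t + 7.68 = 0.
Quadratic formula: t = (25.26 ± √487.50) / 9.81 = (25.26 ± 22.08) / 9.81 → t = 0.3244 s or 4.826 s.
The first (ascending) time is 0.3244 s.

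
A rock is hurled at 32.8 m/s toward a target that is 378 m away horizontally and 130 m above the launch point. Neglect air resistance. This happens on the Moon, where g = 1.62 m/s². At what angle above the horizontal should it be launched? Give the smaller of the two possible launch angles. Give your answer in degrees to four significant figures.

Trajectory: y = x tanθ − g x² (1 + tan²θ)/(2v₀²). With x = 378, y = 130, v₀ = 32.8, g = 1.62:
107.6 tan²θ − 378 tanθ + (237.6) = 0.
tanθ = [378 ± √(378² − 4 × 107.6 × (237.6))] / (2 × 107.6) = (378 ± 201.6) / 215.2, giving tanθ = 0.8198 or 2.694.
θ = 39.34° or 69.64°; the smaller is 39.34°.

39.34°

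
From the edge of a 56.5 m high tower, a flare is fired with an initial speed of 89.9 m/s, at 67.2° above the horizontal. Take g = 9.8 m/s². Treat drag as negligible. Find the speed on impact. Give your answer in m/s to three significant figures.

95.9 m/s

Resolve: vₓ = 89.90 cos 67.2° = 34.84 m/s and v_y0 = 89.90 sin 67.2° = 82.88 m/s.
Vertical motion (up positive, ground at y = 0): 4.900 t² − (82.88) t − 56.5 = 0, so t = (82.88 + √(82.88² + 2·9.80·56.5)) / 9.80 = (82.88 + 89.31) / 9.80 = 17.57 s.
Vertical velocity at impact: v_y = v_y0 − g t = 82.88 − 9.80 × 17.57 = −89.31 m/s.
Speed: |v| = √(vₓ² + v_y²) = √(34.84² + 89.31²) = 95.86 m/s.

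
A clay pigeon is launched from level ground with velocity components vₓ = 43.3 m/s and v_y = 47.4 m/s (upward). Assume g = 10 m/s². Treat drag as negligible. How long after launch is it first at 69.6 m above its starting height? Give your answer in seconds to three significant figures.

1.82 s

Require v_y0 t − ½ g t² = 69.6, i.e. 5.000 t² − 47.40 t + 69.6 = 0.
Quadratic formula: t = (47.40 ± √854.76) / 10.0 = (47.40 ± 29.24) / 10.0 → t = 1.816 s or 7.664 s.
The first (ascending) time is 1.816 s.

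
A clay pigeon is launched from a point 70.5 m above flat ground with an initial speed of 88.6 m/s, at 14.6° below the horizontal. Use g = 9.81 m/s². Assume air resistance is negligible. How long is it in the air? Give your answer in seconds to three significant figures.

Components: vₓ = 88.60 cos 14.6° = 85.74 m/s, v_y0 = −22.33 m/s (downward).
Vertical motion (up positive, ground at y = 0): 4.905 t² − (−22.33) t − 70.5 = 0, so t = (−22.33 + √(22.33² + 2·9.81·70.5)) / 9.81 = (−22.33 + 43.38) / 9.81 = 2.146 s.

2.15 s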